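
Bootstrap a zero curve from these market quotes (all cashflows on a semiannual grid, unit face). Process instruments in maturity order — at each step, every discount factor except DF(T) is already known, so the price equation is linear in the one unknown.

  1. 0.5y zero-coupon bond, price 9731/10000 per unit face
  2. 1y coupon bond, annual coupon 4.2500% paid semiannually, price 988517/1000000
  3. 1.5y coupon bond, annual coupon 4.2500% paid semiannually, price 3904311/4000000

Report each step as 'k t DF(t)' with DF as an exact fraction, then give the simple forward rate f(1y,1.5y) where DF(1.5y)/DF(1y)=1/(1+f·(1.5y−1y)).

step 1 [0.5y] zero: DF = P = 9731/10000 ≈ 0.973100
step 2 [1y] bond c/2=17/800: DF=(988517/1000000 − 17/800·(0.973100))/(1+17/800) = 9477/10000 ≈ 0.947700
step 3 [1.5y] bond c/2=17/800: DF=(3904311/4000000 − 17/800·(0.973100+0.947700))/(1+17/800) = 4579/5000 ≈ 0.915800

1 1/2 9731/10000
2 1 9477/10000
3 3/2 4579/5000
f(1y,1.5y) = ((9477/10000)/(4579/5000) − 1)/(1/2) = 319/4579 ≈ 6.9666%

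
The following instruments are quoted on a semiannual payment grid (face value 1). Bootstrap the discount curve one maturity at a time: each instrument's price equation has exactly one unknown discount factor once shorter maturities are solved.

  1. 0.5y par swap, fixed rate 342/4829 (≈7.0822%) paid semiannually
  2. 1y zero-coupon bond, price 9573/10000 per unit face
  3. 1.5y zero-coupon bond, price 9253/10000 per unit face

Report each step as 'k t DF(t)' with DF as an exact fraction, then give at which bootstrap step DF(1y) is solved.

1 1/2 4829/5000
2 1 9573/10000
3 3/2 9253/10000
DF(1y) is solved at step 2

step 1 [0.5y] swap r/2=171/4829: DF=(1 − 171/4829·(0))/(1+171/4829) = 4829/5000 ≈ 0.965800
step 2 [1y] zero: DF = P = 9573/10000 ≈ 0.957300
step 3 [1.5y] zero: DF = P = 9253/10000 ≈ 0.925300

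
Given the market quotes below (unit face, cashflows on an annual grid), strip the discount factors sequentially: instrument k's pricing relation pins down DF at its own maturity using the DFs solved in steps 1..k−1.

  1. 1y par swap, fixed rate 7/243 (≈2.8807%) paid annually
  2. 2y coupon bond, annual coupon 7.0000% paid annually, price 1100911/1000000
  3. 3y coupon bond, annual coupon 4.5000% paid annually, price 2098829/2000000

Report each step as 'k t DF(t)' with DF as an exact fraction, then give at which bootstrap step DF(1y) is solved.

1 1 243/250
2 2 9653/10000
3 3 1151/1250
DF(1y) is solved at step 1

step 1 [1y] swap r/1=7/243: DF=(1 − 7/243·(0))/(1+7/243) = 243/250 ≈ 0.972000
step 2 [2y] bond c/1=7/100: DF=(1100911/1000000 − 7/100·(0.972000))/(1+7/100) = 9653/10000 ≈ 0.965300
step 3 [3y] bond c/1=9/200: DF=(2098829/2000000 − 9/200·(0.972000+0.965300))/(1+9/200) = 1151/1250 ≈ 0.920800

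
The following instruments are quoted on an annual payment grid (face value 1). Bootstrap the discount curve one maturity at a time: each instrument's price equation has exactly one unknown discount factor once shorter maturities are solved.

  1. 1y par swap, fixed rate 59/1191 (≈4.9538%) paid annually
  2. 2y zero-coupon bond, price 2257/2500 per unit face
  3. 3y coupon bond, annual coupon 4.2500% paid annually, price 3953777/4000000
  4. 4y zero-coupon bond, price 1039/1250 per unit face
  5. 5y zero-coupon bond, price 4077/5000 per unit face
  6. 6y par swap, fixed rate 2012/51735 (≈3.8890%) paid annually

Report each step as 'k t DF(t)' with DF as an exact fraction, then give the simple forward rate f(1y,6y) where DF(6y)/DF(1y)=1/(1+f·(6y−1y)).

1 1 1191/1250
2 2 2257/2500
3 3 349/400
4 4 1039/1250
5 5 4077/5000
6 6 1997/2500
f(1y,6y) = ((1191/1250)/(1997/2500) − 1)/(5) = 77/1997 ≈ 3.8558%

step 1 [1y] swap r/1=59/1191: DF=(1 − 59/1191·(0))/(1+59/1191) = 1191/1250 ≈ 0.952800
step 2 [2y] zero: DF = P = 2257/2500 ≈ 0.902800
step 3 [3y] bond c/1=17/400: DF=(3953777/4000000 − 17/400·(0.952800+0.902800))/(1+17/400) = 349/400 ≈ 0.872500
step 4 [4y] zero: DF = P = 1039/1250 ≈ 0.831200
step 5 [5y] zero: DF = P = 4077/5000 ≈ 0.815400
step 6 [6y] swap r/1=2012/51735: DF=(1 − 2012/51735·(0.952800+0.902800+0.872500+0.831200+0.815400))/(1+2012/51735) = 1997/2500 ≈ 0.798800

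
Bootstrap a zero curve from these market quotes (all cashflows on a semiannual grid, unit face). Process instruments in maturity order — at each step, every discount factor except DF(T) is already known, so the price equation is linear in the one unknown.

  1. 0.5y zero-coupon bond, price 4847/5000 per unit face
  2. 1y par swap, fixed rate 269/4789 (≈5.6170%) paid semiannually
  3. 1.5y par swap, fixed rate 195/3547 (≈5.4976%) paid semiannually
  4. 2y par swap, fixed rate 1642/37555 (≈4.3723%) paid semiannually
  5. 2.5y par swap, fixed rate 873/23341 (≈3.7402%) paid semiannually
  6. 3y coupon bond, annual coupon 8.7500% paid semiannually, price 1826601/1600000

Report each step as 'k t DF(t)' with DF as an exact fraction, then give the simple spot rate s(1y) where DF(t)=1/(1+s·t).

1 1/2 4847/5000
2 1 4731/5000
3 3/2 461/500
4 2 9179/10000
5 5/2 9127/10000
6 3 8981/10000
s(1y) = (1/(4731/5000) − 1)/(1) = 269/4731 ≈ 5.6859%

step 1 [0.5y] zero: DF = P = 4847/5000 ≈ 0.969400
step 2 [1y] swap r/2=269/9578: DF=(1 − 269/9578·(0.969400))/(1+269/9578) = 4731/5000 ≈ 0.946200
step 3 [1.5y] swap r/2=195/7094: DF=(1 − 195/7094·(0.969400+0.946200))/(1+195/7094) = 461/500 ≈ 0.922000
step 4 [2y] swap r/2=821/37555: DF=(1 − 821/37555·(0.969400+0.946200+0.922000))/(1+821/37555) = 9179/10000 ≈ 0.917900
step 5 [2.5y] swap r/2=873/46682: DF=(1 − 873/46682·(0.969400+0.946200+0.922000+0.917900))/(1+873/46682) = 9127/10000 ≈ 0.912700
step 6 [3y] bond c/2=7/160: DF=(1826601/1600000 − 7/160·(0.969400+0.946200+0.922000+0.917900+0.912700))/(1+7/160) = 8981/10000 ≈ 0.898100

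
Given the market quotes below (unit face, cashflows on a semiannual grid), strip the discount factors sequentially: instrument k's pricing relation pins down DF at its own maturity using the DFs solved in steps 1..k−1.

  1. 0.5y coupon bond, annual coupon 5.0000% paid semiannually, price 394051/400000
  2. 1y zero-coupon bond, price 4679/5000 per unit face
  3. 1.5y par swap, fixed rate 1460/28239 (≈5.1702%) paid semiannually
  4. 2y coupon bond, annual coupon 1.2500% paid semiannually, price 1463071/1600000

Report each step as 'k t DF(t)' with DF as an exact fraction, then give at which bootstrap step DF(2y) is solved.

step 1 [0.5y] bond c/2=1/40: DF=(394051/400000 − 1/40·(0))/(1+1/40) = 9611/10000 ≈ 0.961100
step 2 [1y] zero: DF = P = 4679/5000 ≈ 0.935800
step 3 [1.5y] swap r/2=730/28239: DF=(1 − 730/28239·(0.961100+0.935800))/(1+730/28239) = 927/1000 ≈ 0.927000
step 4 [2y] bond c/2=1/160: DF=(1463071/1600000 − 1/160·(0.961100+0.935800+0.927000))/(1+1/160) = 557/625 ≈ 0.891200

1 1/2 9611/10000
2 1 4679/5000
3 3/2 927/1000
4 2 557/625
DF(2y) is solved at step 4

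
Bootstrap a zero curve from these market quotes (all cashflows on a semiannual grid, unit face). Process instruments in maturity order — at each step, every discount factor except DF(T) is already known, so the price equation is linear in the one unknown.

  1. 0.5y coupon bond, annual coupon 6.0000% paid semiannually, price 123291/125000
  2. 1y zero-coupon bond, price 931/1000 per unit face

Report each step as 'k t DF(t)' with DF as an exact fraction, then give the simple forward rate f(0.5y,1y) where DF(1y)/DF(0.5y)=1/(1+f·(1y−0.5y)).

step 1 [0.5y] bond c/2=3/100: DF=(123291/125000 − 3/100·(0))/(1+3/100) = 1197/1250 ≈ 0.957600
step 2 [1y] zero: DF = P = 931/1000 ≈ 0.931000

1 1/2 1197/1250
2 1 931/1000
f(0.5y,1y) = ((1197/1250)/(931/1000) − 1)/(1/2) = 2/35 ≈ 5.7143%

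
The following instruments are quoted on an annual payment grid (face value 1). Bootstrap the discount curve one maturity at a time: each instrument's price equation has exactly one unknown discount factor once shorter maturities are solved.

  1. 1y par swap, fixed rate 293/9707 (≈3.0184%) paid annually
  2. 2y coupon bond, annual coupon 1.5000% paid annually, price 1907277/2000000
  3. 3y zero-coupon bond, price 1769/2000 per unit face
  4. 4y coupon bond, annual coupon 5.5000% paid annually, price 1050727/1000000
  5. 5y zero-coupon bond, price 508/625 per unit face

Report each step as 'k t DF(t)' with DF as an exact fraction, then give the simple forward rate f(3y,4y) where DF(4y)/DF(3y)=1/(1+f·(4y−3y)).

step 1 [1y] swap r/1=293/9707: DF=(1 − 293/9707·(0))/(1+293/9707) = 9707/10000 ≈ 0.970700
step 2 [2y] bond c/1=3/200: DF=(1907277/2000000 − 3/200·(0.970700))/(1+3/200) = 2313/2500 ≈ 0.925200
step 3 [3y] zero: DF = P = 1769/2000 ≈ 0.884500
step 4 [4y] bond c/1=11/200: DF=(1050727/1000000 − 11/200·(0.970700+0.925200+0.884500))/(1+11/200) = 851/1000 ≈ 0.851000
step 5 [5y] zero: DF = P = 508/625 ≈ 0.812800

1 1 9707/10000
2 2 2313/2500
3 3 1769/2000
4 4 851/1000
5 5 508/625
f(3y,4y) = ((1769/2000)/(851/1000) − 1)/(1) = 67/1702 ≈ 3.9365%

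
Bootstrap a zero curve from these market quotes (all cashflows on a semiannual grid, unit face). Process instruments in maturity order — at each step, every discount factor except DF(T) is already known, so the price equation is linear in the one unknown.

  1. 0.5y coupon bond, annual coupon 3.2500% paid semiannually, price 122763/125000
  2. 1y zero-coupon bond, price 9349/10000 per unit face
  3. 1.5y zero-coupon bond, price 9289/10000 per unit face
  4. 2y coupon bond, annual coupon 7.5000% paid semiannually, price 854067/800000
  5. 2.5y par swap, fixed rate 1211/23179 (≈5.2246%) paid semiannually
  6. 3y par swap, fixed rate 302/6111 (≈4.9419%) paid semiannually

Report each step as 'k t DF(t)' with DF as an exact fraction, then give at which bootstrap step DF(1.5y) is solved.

1 1/2 604/625
2 1 9349/10000
3 3/2 9289/10000
4 2 9267/10000
5 5/2 8789/10000
6 3 8641/10000
DF(1.5y) is solved at step 3

step 1 [0.5y] bond c/2=13/800: DF=(122763/125000 − 13/800·(0))/(1+13/800) = 604/625 ≈ 0.966400
step 2 [1y] zero: DF = P = 9349/10000 ≈ 0.934900
step 3 [1.5y] zero: DF = P = 9289/10000 ≈ 0.928900
step 4 [2y] bond c/2=3/80: DF=(854067/800000 − 3/80·(0.966400+0.934900+0.928900))/(1+3/80) = 9267/10000 ≈ 0.926700
step 5 [2.5y] swap r/2=1211/46358: DF=(1 − 1211/46358·(0.966400+0.934900+0.928900+0.926700))/(1+1211/46358) = 8789/10000 ≈ 0.878900
step 6 [3y] swap r/2=151/6111: DF=(1 − 151/6111·(0.966400+0.934900+0.928900+0.926700+0.878900))/(1+151/6111) = 8641/10000 ≈ 0.864100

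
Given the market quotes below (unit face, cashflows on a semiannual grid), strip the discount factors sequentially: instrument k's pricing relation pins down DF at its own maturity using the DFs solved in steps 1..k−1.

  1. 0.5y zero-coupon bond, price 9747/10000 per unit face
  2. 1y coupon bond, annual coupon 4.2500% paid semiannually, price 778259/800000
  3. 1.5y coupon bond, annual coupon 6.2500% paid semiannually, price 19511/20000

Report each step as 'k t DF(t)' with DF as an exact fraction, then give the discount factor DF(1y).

1 1/2 9747/10000
2 1 9323/10000
3 3/2 4441/5000
DF(1y) = 9323/10000 ≈ 0.932300

step 1 [0.5y] zero: DF = P = 9747/10000 ≈ 0.974700
step 2 [1y] bond c/2=17/800: DF=(778259/800000 − 17/800·(0.974700))/(1+17/800) = 9323/10000 ≈ 0.932300
step 3 [1.5y] bond c/2=1/32: DF=(19511/20000 − 1/32·(0.974700+0.932300))/(1+1/32) = 4441/5000 ≈ 0.888200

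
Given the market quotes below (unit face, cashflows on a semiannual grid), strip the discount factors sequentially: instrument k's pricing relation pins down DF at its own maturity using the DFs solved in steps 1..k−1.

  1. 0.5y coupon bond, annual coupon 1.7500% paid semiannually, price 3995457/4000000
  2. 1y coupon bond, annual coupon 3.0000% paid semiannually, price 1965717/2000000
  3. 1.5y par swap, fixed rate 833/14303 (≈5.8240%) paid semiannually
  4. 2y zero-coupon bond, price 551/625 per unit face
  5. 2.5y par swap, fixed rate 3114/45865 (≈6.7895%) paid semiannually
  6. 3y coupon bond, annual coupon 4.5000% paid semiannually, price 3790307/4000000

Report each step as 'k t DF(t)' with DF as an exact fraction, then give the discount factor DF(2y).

1 1/2 4951/5000
2 1 9537/10000
3 3/2 9167/10000
4 2 551/625
5 5/2 8443/10000
6 3 4129/5000
DF(2y) = 551/625 ≈ 0.881600

step 1 [0.5y] bond c/2=7/800: DF=(3995457/4000000 − 7/800·(0))/(1+7/800) = 4951/5000 ≈ 0.990200
step 2 [1y] bond c/2=3/200: DF=(1965717/2000000 − 3/200·(0.990200))/(1+3/200) = 9537/10000 ≈ 0.953700
step 3 [1.5y] swap r/2=833/28606: DF=(1 − 833/28606·(0.990200+0.953700))/(1+833/28606) = 9167/10000 ≈ 0.916700
step 4 [2y] zero: DF = P = 551/625 ≈ 0.881600
step 5 [2.5y] swap r/2=1557/45865: DF=(1 − 1557/45865·(0.990200+0.953700+0.916700+0.881600))/(1+1557/45865) = 8443/10000 ≈ 0.844300
step 6 [3y] bond c/2=9/400: DF=(3790307/4000000 − 9/400·(0.990200+0.953700+0.916700+0.881600+0.844300))/(1+9/400) = 4129/5000 ≈ 0.825800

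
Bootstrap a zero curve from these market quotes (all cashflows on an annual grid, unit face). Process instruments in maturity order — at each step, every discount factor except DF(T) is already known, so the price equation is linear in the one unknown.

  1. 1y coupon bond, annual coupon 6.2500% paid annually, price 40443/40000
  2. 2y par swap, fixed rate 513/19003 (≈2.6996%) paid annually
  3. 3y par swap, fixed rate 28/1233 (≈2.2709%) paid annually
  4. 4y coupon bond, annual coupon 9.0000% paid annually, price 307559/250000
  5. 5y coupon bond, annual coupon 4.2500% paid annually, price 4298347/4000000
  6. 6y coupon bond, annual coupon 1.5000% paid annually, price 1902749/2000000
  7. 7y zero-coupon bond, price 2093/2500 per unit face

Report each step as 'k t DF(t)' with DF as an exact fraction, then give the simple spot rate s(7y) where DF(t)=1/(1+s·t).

1 1 2379/2500
2 2 9487/10000
3 3 2339/2500
4 4 1789/2000
5 5 8787/10000
6 6 2173/2500
7 7 2093/2500
s(7y) = (1/(2093/2500) − 1)/(7) = 407/14651 ≈ 2.7780%

step 1 [1y] bond c/1=1/16: DF=(40443/40000 − 1/16·(0))/(1+1/16) = 2379/2500 ≈ 0.951600
step 2 [2y] swap r/1=513/19003: DF=(1 − 513/19003·(0.951600))/(1+513/19003) = 9487/10000 ≈ 0.948700
step 3 [3y] swap r/1=28/1233: DF=(1 − 28/1233·(0.951600+0.948700))/(1+28/1233) = 2339/2500 ≈ 0.935600
step 4 [4y] bond c/1=9/100: DF=(307559/250000 − 9/100·(0.951600+0.948700+0.935600))/(1+9/100) = 1789/2000 ≈ 0.894500
step 5 [5y] bond c/1=17/400: DF=(4298347/4000000 − 17/400·(0.951600+0.948700+0.935600+0.894500))/(1+17/400) = 8787/10000 ≈ 0.878700
step 6 [6y] bond c/1=3/200: DF=(1902749/2000000 − 3/200·(0.951600+0.948700+0.935600+0.894500+0.878700))/(1+3/200) = 2173/2500 ≈ 0.869200
step 7 [7y] zero: DF = P = 2093/2500 ≈ 0.837200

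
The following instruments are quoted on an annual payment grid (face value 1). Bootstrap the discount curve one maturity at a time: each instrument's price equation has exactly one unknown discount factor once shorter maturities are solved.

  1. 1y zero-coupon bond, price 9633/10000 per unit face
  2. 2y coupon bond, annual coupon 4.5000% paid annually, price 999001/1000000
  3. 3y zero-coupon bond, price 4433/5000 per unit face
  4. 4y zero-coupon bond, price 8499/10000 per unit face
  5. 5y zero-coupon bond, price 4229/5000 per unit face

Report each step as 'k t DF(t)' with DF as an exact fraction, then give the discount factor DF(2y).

step 1 [1y] zero: DF = P = 9633/10000 ≈ 0.963300
step 2 [2y] bond c/1=9/200: DF=(999001/1000000 − 9/200·(0.963300))/(1+9/200) = 1829/2000 ≈ 0.914500
step 3 [3y] zero: DF = P = 4433/5000 ≈ 0.886600
step 4 [4y] zero: DF = P = 8499/10000 ≈ 0.849900
step 5 [5y] zero: DF = P = 4229/5000 ≈ 0.845800

1 1 9633/10000
2 2 1829/2000
3 3 4433/5000
4 4 8499/10000
5 5 4229/5000
DF(2y) = 1829/2000 ≈ 0.914500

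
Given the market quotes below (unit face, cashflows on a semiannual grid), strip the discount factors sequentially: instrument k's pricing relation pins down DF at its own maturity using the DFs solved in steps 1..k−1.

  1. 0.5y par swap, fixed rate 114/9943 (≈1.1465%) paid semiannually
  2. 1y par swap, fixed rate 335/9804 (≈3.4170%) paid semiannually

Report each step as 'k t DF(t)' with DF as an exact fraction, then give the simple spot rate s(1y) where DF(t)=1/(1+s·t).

1 1/2 9943/10000
2 1 1933/2000
s(1y) = (1/(1933/2000) − 1)/(1) = 67/1933 ≈ 3.4661%

step 1 [0.5y] swap r/2=57/9943: DF=(1 − 57/9943·(0))/(1+57/9943) = 9943/10000 ≈ 0.994300
step 2 [1y] swap r/2=335/19608: DF=(1 − 335/19608·(0.994300))/(1+335/19608) = 1933/2000 ≈ 0.966500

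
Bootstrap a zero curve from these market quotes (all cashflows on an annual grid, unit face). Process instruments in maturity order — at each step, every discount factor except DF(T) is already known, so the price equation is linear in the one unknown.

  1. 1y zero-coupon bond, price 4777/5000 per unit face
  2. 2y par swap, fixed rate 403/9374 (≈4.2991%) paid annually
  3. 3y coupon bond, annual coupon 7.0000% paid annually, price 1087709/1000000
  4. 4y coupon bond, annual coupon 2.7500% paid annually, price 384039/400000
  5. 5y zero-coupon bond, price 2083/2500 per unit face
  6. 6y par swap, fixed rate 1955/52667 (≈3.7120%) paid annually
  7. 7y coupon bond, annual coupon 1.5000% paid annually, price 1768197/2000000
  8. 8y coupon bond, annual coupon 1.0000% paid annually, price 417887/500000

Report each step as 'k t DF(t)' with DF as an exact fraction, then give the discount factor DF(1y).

step 1 [1y] zero: DF = P = 4777/5000 ≈ 0.955400
step 2 [2y] swap r/1=403/9374: DF=(1 − 403/9374·(0.955400))/(1+403/9374) = 4597/5000 ≈ 0.919400
step 3 [3y] bond c/1=7/100: DF=(1087709/1000000 − 7/100·(0.955400+0.919400))/(1+7/100) = 8939/10000 ≈ 0.893900
step 4 [4y] bond c/1=11/400: DF=(384039/400000 − 11/400·(0.955400+0.919400+0.893900))/(1+11/400) = 8603/10000 ≈ 0.860300
step 5 [5y] zero: DF = P = 2083/2500 ≈ 0.833200
step 6 [6y] swap r/1=1955/52667: DF=(1 − 1955/52667·(0.955400+0.919400+0.893900+0.860300+0.833200))/(1+1955/52667) = 1609/2000 ≈ 0.804500
step 7 [7y] bond c/1=3/200: DF=(1768197/2000000 − 3/200·(0.955400+0.919400+0.893900+0.860300+0.833200+0.804500))/(1+3/200) = 1983/2500 ≈ 0.793200
step 8 [8y] bond c/1=1/100: DF=(417887/500000 − 1/100·(0.955400+0.919400+0.893900+0.860300+0.833200+0.804500+0.793200))/(1+1/100) = 307/400 ≈ 0.767500

1 1 4777/5000
2 2 4597/5000
3 3 8939/10000
4 4 8603/10000
5 5 2083/2500
6 6 1609/2000
7 7 1983/2500
8 8 307/400
DF(1y) = 4777/5000 ≈ 0.955400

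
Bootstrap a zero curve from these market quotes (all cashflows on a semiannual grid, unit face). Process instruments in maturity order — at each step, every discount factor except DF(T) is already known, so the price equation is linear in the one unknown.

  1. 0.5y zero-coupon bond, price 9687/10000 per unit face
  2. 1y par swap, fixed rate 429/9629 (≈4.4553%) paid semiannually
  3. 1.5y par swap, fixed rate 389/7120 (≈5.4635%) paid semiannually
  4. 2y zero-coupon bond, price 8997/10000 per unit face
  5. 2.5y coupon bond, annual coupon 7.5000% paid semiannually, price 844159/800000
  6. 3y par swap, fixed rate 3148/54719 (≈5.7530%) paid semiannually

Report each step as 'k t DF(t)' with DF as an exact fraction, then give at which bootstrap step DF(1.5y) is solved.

1 1/2 9687/10000
2 1 9571/10000
3 3/2 4611/5000
4 2 8997/10000
5 5/2 551/625
6 3 4213/5000
DF(1.5y) is solved at step 3

step 1 [0.5y] zero: DF = P = 9687/10000 ≈ 0.968700
step 2 [1y] swap r/2=429/19258: DF=(1 − 429/19258·(0.968700))/(1+429/19258) = 9571/10000 ≈ 0.957100
step 3 [1.5y] swap r/2=389/14240: DF=(1 − 389/14240·(0.968700+0.957100))/(1+389/14240) = 4611/5000 ≈ 0.922200
step 4 [2y] zero: DF = P = 8997/10000 ≈ 0.899700
step 5 [2.5y] bond c/2=3/80: DF=(844159/800000 − 3/80·(0.968700+0.957100+0.922200+0.899700))/(1+3/80) = 551/625 ≈ 0.881600
step 6 [3y] swap r/2=1574/54719: DF=(1 − 1574/54719·(0.968700+0.957100+0.922200+0.899700+0.881600))/(1+1574/54719) = 4213/5000 ≈ 0.842600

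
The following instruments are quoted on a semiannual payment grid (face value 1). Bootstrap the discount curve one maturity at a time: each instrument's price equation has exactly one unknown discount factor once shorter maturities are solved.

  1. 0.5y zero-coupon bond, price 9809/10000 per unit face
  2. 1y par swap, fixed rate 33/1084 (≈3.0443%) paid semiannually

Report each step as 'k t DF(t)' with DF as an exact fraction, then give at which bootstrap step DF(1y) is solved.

step 1 [0.5y] zero: DF = P = 9809/10000 ≈ 0.980900
step 2 [1y] swap r/2=33/2168: DF=(1 − 33/2168·(0.980900))/(1+33/2168) = 9703/10000 ≈ 0.970300

1 1/2 9809/10000
2 1 9703/10000
DF(1y) is solved at step 2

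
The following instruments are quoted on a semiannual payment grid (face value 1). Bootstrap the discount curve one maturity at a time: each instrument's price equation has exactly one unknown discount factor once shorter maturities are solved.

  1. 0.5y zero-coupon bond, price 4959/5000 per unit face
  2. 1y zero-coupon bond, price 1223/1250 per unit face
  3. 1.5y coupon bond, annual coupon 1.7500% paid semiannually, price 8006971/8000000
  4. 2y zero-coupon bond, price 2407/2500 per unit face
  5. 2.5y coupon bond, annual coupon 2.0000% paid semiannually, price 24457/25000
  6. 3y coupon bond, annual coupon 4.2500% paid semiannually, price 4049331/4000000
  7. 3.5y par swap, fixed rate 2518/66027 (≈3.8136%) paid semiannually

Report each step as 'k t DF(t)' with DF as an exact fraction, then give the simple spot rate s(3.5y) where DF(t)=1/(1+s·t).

1 1/2 4959/5000
2 1 1223/1250
3 3/2 9751/10000
4 2 2407/2500
5 5/2 9299/10000
6 3 4453/5000
7 7/2 8741/10000
s(3.5y) = (1/(8741/10000) − 1)/(7/2) = 2518/61187 ≈ 4.1153%

step 1 [0.5y] zero: DF = P = 4959/5000 ≈ 0.991800
step 2 [1y] zero: DF = P = 1223/1250 ≈ 0.978400
step 3 [1.5y] bond c/2=7/800: DF=(8006971/8000000 − 7/800·(0.991800+0.978400))/(1+7/800) = 9751/10000 ≈ 0.975100
step 4 [2y] zero: DF = P = 2407/2500 ≈ 0.962800
step 5 [2.5y] bond c/2=1/100: DF=(24457/25000 − 1/100·(0.991800+0.978400+0.975100+0.962800))/(1+1/100) = 9299/10000 ≈ 0.929900
step 6 [3y] bond c/2=17/800: DF=(4049331/4000000 − 17/800·(0.991800+0.978400+0.975100+0.962800+0.929900))/(1+17/800) = 4453/5000 ≈ 0.890600
step 7 [3.5y] swap r/2=1259/66027: DF=(1 − 1259/66027·(0.991800+0.978400+0.975100+0.962800+0.929900+0.890600))/(1+1259/66027) = 8741/10000 ≈ 0.874100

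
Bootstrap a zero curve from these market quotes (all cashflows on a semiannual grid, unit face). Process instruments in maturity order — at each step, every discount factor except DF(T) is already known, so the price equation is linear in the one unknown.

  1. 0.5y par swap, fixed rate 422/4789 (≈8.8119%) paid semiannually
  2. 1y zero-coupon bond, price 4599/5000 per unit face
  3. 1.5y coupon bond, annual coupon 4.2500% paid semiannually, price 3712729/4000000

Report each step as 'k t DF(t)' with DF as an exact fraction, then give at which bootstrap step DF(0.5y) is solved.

1 1/2 4789/5000
2 1 4599/5000
3 3/2 4349/5000
DF(0.5y) is solved at step 1

step 1 [0.5y] swap r/2=211/4789: DF=(1 − 211/4789·(0))/(1+211/4789) = 4789/5000 ≈ 0.957800
step 2 [1y] zero: DF = P = 4599/5000 ≈ 0.919800
step 3 [1.5y] bond c/2=17/800: DF=(3712729/4000000 − 17/800·(0.957800+0.919800))/(1+17/800) = 4349/5000 ≈ 0.869800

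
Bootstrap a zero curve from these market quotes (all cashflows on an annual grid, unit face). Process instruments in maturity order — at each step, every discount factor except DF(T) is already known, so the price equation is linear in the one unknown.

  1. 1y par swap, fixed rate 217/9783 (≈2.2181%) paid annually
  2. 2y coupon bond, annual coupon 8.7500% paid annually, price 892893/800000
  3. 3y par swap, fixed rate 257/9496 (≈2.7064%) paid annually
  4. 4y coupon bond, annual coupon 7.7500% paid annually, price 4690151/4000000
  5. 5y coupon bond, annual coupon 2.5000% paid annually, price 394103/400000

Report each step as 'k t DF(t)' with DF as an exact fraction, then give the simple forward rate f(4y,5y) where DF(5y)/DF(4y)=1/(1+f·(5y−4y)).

1 1 9783/10000
2 2 2369/2500
3 3 9229/10000
4 4 8833/10000
5 5 4351/5000
f(4y,5y) = ((8833/10000)/(4351/5000) − 1)/(1) = 131/8702 ≈ 1.5054%

step 1 [1y] swap r/1=217/9783: DF=(1 − 217/9783·(0))/(1+217/9783) = 9783/10000 ≈ 0.978300
step 2 [2y] bond c/1=7/80: DF=(892893/800000 − 7/80·(0.978300))/(1+7/80) = 2369/2500 ≈ 0.947600
step 3 [3y] swap r/1=257/9496: DF=(1 − 257/9496·(0.978300+0.947600))/(1+257/9496) = 9229/10000 ≈ 0.922900
step 4 [4y] bond c/1=31/400: DF=(4690151/4000000 − 31/400·(0.978300+0.947600+0.922900))/(1+31/400) = 8833/10000 ≈ 0.883300
step 5 [5y] bond c/1=1/40: DF=(394103/400000 − 1/40·(0.978300+0.947600+0.922900+0.883300))/(1+1/40) = 4351/5000 ≈ 0.870200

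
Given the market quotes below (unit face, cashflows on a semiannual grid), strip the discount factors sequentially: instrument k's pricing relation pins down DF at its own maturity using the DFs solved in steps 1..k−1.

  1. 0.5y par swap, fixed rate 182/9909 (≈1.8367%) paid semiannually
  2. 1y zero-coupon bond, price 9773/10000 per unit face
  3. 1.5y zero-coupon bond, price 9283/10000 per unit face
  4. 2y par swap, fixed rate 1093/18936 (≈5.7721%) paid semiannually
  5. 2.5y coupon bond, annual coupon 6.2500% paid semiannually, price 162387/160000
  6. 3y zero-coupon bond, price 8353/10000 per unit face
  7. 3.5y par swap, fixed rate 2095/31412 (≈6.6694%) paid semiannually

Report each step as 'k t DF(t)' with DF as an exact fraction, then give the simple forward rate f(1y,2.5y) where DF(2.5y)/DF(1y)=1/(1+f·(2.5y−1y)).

step 1 [0.5y] swap r/2=91/9909: DF=(1 − 91/9909·(0))/(1+91/9909) = 9909/10000 ≈ 0.990900
step 2 [1y] zero: DF = P = 9773/10000 ≈ 0.977300
step 3 [1.5y] zero: DF = P = 9283/10000 ≈ 0.928300
step 4 [2y] swap r/2=1093/37872: DF=(1 − 1093/37872·(0.990900+0.977300+0.928300))/(1+1093/37872) = 8907/10000 ≈ 0.890700
step 5 [2.5y] bond c/2=1/32: DF=(162387/160000 − 1/32·(0.990900+0.977300+0.928300+0.890700))/(1+1/32) = 4347/5000 ≈ 0.869400
step 6 [3y] zero: DF = P = 8353/10000 ≈ 0.835300
step 7 [3.5y] swap r/2=2095/62824: DF=(1 − 2095/62824·(0.990900+0.977300+0.928300+0.890700+0.869400+0.835300))/(1+2095/62824) = 1581/2000 ≈ 0.790500

1 1/2 9909/10000
2 1 9773/10000
3 3/2 9283/10000
4 2 8907/10000
5 5/2 4347/5000
6 3 8353/10000
7 7/2 1581/2000
f(1y,2.5y) = ((9773/10000)/(4347/5000) − 1)/(3/2) = 1079/13041 ≈ 8.2739%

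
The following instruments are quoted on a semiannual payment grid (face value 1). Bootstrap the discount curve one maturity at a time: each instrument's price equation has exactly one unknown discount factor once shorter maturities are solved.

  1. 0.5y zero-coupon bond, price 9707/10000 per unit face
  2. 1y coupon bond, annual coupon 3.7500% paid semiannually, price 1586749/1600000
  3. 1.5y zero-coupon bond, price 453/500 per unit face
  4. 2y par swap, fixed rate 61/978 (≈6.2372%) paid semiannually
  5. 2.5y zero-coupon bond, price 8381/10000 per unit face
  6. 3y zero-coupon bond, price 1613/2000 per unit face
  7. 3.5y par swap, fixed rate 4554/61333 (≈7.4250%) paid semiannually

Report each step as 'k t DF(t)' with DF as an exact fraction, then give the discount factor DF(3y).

step 1 [0.5y] zero: DF = P = 9707/10000 ≈ 0.970700
step 2 [1y] bond c/2=3/160: DF=(1586749/1600000 − 3/160·(0.970700))/(1+3/160) = 2389/2500 ≈ 0.955600
step 3 [1.5y] zero: DF = P = 453/500 ≈ 0.906000
step 4 [2y] swap r/2=61/1956: DF=(1 − 61/1956·(0.970700+0.955600+0.906000))/(1+61/1956) = 8841/10000 ≈ 0.884100
step 5 [2.5y] zero: DF = P = 8381/10000 ≈ 0.838100
step 6 [3y] zero: DF = P = 1613/2000 ≈ 0.806500
step 7 [3.5y] swap r/2=2277/61333: DF=(1 − 2277/61333·(0.970700+0.955600+0.906000+0.884100+0.838100+0.806500))/(1+2277/61333) = 7723/10000 ≈ 0.772300

1 1/2 9707/10000
2 1 2389/2500
3 3/2 453/500
4 2 8841/10000
5 5/2 8381/10000
6 3 1613/2000
7 7/2 7723/10000
DF(3y) = 1613/2000 ≈ 0.806500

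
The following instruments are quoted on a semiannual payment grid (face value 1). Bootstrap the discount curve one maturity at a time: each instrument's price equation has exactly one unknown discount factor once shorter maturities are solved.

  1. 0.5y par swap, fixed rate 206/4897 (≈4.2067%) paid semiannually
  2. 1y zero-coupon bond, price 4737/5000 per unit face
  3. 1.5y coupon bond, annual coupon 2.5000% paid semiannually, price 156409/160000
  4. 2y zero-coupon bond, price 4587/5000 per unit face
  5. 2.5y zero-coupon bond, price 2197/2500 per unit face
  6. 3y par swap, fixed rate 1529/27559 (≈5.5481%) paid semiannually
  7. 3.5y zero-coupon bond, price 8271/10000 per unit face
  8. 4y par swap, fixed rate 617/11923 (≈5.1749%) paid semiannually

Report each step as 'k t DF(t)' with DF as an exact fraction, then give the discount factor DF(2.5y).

step 1 [0.5y] swap r/2=103/4897: DF=(1 − 103/4897·(0))/(1+103/4897) = 4897/5000 ≈ 0.979400
step 2 [1y] zero: DF = P = 4737/5000 ≈ 0.947400
step 3 [1.5y] bond c/2=1/80: DF=(156409/160000 − 1/80·(0.979400+0.947400))/(1+1/80) = 9417/10000 ≈ 0.941700
step 4 [2y] zero: DF = P = 4587/5000 ≈ 0.917400
step 5 [2.5y] zero: DF = P = 2197/2500 ≈ 0.878800
step 6 [3y] swap r/2=1529/55118: DF=(1 − 1529/55118·(0.979400+0.947400+0.941700+0.917400+0.878800))/(1+1529/55118) = 8471/10000 ≈ 0.847100
step 7 [3.5y] zero: DF = P = 8271/10000 ≈ 0.827100
step 8 [4y] swap r/2=617/23846: DF=(1 − 617/23846·(0.979400+0.947400+0.941700+0.917400+0.878800+0.847100+0.827100))/(1+617/23846) = 8149/10000 ≈ 0.814900

1 1/2 4897/5000
2 1 4737/5000
3 3/2 9417/10000
4 2 4587/5000
5 5/2 2197/2500
6 3 8471/10000
7 7/2 8271/10000
8 4 8149/10000
DF(2.5y) = 2197/2500 ≈ 0.878800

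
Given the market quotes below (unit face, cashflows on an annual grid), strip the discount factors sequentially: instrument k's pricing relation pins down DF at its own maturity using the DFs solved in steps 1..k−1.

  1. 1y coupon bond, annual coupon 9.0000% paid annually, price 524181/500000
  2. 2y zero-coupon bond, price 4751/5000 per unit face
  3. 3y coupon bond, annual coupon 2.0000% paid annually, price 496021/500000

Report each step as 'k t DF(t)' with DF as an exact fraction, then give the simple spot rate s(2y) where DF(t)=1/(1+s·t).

step 1 [1y] bond c/1=9/100: DF=(524181/500000 − 9/100·(0))/(1+9/100) = 4809/5000 ≈ 0.961800
step 2 [2y] zero: DF = P = 4751/5000 ≈ 0.950200
step 3 [3y] bond c/1=1/50: DF=(496021/500000 − 1/50·(0.961800+0.950200))/(1+1/50) = 9351/10000 ≈ 0.935100

1 1 4809/5000
2 2 4751/5000
3 3 9351/10000
s(2y) = (1/(4751/5000) − 1)/(2) = 249/9502 ≈ 2.6205%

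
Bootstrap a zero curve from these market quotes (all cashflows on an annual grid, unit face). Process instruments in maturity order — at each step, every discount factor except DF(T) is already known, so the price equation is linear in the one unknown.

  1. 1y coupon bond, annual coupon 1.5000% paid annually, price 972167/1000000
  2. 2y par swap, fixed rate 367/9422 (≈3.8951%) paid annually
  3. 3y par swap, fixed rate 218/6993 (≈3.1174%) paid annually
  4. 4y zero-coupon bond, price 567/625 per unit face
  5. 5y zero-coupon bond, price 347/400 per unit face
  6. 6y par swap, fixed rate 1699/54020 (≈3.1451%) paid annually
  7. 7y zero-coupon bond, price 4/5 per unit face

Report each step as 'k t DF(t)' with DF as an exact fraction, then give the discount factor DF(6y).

1 1 4789/5000
2 2 4633/5000
3 3 1141/1250
4 4 567/625
5 5 347/400
6 6 8301/10000
7 7 4/5
DF(6y) = 8301/10000 ≈ 0.830100

step 1 [1y] bond c/1=3/200: DF=(972167/1000000 − 3/200·(0))/(1+3/200) = 4789/5000 ≈ 0.957800
step 2 [2y] swap r/1=367/9422: DF=(1 − 367/9422·(0.957800))/(1+367/9422) = 4633/5000 ≈ 0.926600
step 3 [3y] swap r/1=218/6993: DF=(1 − 218/6993·(0.957800+0.926600))/(1+218/6993) = 1141/1250 ≈ 0.912800
step 4 [4y] zero: DF = P = 567/625 ≈ 0.907200
step 5 [5y] zero: DF = P = 347/400 ≈ 0.867500
step 6 [6y] swap r/1=1699/54020: DF=(1 − 1699/54020·(0.957800+0.926600+0.912800+0.907200+0.867500))/(1+1699/54020) = 8301/10000 ≈ 0.830100
step 7 [7y] zero: DF = P = 4/5 ≈ 0.800000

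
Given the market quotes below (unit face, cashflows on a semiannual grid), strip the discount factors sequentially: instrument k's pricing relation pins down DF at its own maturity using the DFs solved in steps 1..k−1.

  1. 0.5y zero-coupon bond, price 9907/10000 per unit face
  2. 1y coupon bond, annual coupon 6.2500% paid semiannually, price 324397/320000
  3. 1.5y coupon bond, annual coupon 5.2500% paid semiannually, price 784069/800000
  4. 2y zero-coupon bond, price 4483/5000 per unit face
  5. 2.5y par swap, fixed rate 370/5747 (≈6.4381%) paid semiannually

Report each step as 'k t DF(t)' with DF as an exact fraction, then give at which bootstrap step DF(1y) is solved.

1 1/2 9907/10000
2 1 953/1000
3 3/2 9053/10000
4 2 4483/5000
5 5/2 213/250
DF(1y) is solved at step 2

step 1 [0.5y] zero: DF = P = 9907/10000 ≈ 0.990700
step 2 [1y] bond c/2=1/32: DF=(324397/320000 − 1/32·(0.990700))/(1+1/32) = 953/1000 ≈ 0.953000
step 3 [1.5y] bond c/2=21/800: DF=(784069/800000 − 21/800·(0.990700+0.953000))/(1+21/800) = 9053/10000 ≈ 0.905300
step 4 [2y] zero: DF = P = 4483/5000 ≈ 0.896600
step 5 [2.5y] swap r/2=185/5747: DF=(1 − 185/5747·(0.990700+0.953000+0.905300+0.896600))/(1+185/5747) = 213/250 ≈ 0.852000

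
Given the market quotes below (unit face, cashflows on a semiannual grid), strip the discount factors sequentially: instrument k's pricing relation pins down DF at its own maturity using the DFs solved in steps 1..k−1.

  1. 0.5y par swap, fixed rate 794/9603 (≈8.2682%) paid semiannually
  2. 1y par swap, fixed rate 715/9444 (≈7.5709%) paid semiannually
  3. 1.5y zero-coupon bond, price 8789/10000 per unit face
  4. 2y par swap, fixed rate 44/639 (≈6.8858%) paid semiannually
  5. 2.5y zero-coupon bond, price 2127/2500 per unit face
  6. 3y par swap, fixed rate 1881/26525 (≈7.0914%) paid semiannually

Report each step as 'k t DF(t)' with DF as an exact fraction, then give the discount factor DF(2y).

1 1/2 9603/10000
2 1 1857/2000
3 3/2 8789/10000
4 2 4373/5000
5 5/2 2127/2500
6 3 8119/10000
DF(2y) = 4373/5000 ≈ 0.874600

step 1 [0.5y] swap r/2=397/9603: DF=(1 − 397/9603·(0))/(1+397/9603) = 9603/10000 ≈ 0.960300
step 2 [1y] swap r/2=715/18888: DF=(1 − 715/18888·(0.960300))/(1+715/18888) = 1857/2000 ≈ 0.928500
step 3 [1.5y] zero: DF = P = 8789/10000 ≈ 0.878900
step 4 [2y] swap r/2=22/639: DF=(1 − 22/639·(0.960300+0.928500+0.878900))/(1+22/639) = 4373/5000 ≈ 0.874600
step 5 [2.5y] zero: DF = P = 2127/2500 ≈ 0.850800
step 6 [3y] swap r/2=1881/53050: DF=(1 − 1881/53050·(0.960300+0.928500+0.878900+0.874600+0.850800))/(1+1881/53050) = 8119/10000 ≈ 0.811900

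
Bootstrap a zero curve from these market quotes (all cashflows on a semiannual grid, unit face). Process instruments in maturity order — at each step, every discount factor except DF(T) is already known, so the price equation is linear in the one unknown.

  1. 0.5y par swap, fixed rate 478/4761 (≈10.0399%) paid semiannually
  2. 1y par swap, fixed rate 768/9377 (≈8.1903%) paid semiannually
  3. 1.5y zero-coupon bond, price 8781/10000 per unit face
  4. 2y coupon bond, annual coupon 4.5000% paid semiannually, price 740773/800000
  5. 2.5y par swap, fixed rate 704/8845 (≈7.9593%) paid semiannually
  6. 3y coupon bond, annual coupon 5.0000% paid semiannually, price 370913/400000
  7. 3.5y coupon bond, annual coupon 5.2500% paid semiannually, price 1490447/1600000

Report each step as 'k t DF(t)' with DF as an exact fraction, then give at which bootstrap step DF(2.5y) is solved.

step 1 [0.5y] swap r/2=239/4761: DF=(1 − 239/4761·(0))/(1+239/4761) = 4761/5000 ≈ 0.952200
step 2 [1y] swap r/2=384/9377: DF=(1 − 384/9377·(0.952200))/(1+384/9377) = 577/625 ≈ 0.923200
step 3 [1.5y] zero: DF = P = 8781/10000 ≈ 0.878100
step 4 [2y] bond c/2=9/400: DF=(740773/800000 − 9/400·(0.952200+0.923200+0.878100))/(1+9/400) = 169/200 ≈ 0.845000
step 5 [2.5y] swap r/2=352/8845: DF=(1 − 352/8845·(0.952200+0.923200+0.878100+0.845000))/(1+352/8845) = 103/125 ≈ 0.824000
step 6 [3y] bond c/2=1/40: DF=(370913/400000 − 1/40·(0.952200+0.923200+0.878100+0.845000+0.824000))/(1+1/40) = 498/625 ≈ 0.796800
step 7 [3.5y] bond c/2=21/800: DF=(1490447/1600000 − 21/800·(0.952200+0.923200+0.878100+0.845000+0.824000+0.796800))/(1+21/800) = 3871/5000 ≈ 0.774200

1 1/2 4761/5000
2 1 577/625
3 3/2 8781/10000
4 2 169/200
5 5/2 103/125
6 3 498/625
7 7/2 3871/5000
DF(2.5y) is solved at step 5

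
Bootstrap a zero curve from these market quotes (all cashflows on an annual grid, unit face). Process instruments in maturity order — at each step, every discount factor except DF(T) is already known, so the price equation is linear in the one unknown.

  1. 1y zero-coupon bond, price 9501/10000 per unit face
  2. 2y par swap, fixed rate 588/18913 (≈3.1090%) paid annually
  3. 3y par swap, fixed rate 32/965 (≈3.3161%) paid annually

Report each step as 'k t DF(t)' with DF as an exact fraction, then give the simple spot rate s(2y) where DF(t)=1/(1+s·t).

step 1 [1y] zero: DF = P = 9501/10000 ≈ 0.950100
step 2 [2y] swap r/1=588/18913: DF=(1 − 588/18913·(0.950100))/(1+588/18913) = 2353/2500 ≈ 0.941200
step 3 [3y] swap r/1=32/965: DF=(1 − 32/965·(0.950100+0.941200))/(1+32/965) = 567/625 ≈ 0.907200

1 1 9501/10000
2 2 2353/2500
3 3 567/625
s(2y) = (1/(2353/2500) − 1)/(2) = 147/4706 ≈ 3.1237%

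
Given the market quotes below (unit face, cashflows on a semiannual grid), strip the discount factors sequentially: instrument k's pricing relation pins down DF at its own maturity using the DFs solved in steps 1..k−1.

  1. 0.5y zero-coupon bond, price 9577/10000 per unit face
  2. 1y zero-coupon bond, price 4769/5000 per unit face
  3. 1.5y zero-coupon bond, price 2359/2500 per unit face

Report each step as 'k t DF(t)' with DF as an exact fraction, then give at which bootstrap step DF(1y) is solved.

1 1/2 9577/10000
2 1 4769/5000
3 3/2 2359/2500
DF(1y) is solved at step 2

step 1 [0.5y] zero: DF = P = 9577/10000 ≈ 0.957700
step 2 [1y] zero: DF = P = 4769/5000 ≈ 0.953800
step 3 [1.5y] zero: DF = P = 2359/2500 ≈ 0.943600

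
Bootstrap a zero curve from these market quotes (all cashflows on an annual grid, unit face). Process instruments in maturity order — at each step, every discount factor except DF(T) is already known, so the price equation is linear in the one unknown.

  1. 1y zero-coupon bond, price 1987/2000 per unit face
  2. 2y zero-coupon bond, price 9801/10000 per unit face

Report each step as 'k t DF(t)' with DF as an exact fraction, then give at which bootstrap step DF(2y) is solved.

1 1 1987/2000
2 2 9801/10000
DF(2y) is solved at step 2

step 1 [1y] zero: DF = P = 1987/2000 ≈ 0.993500
step 2 [2y] zero: DF = P = 9801/10000 ≈ 0.980100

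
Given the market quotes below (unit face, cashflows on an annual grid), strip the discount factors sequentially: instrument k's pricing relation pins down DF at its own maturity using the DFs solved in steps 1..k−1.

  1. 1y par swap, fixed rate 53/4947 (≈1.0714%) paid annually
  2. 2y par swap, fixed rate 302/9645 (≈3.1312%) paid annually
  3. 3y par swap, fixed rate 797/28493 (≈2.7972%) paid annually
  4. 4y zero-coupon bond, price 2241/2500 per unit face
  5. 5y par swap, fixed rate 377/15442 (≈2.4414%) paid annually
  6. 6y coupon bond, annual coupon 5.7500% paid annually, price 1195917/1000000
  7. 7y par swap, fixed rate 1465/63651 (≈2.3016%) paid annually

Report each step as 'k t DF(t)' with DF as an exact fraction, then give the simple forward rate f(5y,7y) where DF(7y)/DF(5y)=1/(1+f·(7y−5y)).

step 1 [1y] swap r/1=53/4947: DF=(1 − 53/4947·(0))/(1+53/4947) = 4947/5000 ≈ 0.989400
step 2 [2y] swap r/1=302/9645: DF=(1 − 302/9645·(0.989400))/(1+302/9645) = 2349/2500 ≈ 0.939600
step 3 [3y] swap r/1=797/28493: DF=(1 − 797/28493·(0.989400+0.939600))/(1+797/28493) = 9203/10000 ≈ 0.920300
step 4 [4y] zero: DF = P = 2241/2500 ≈ 0.896400
step 5 [5y] swap r/1=377/15442: DF=(1 − 377/15442·(0.989400+0.939600+0.920300+0.896400))/(1+377/15442) = 8869/10000 ≈ 0.886900
step 6 [6y] bond c/1=23/400: DF=(1195917/1000000 − 23/400·(0.989400+0.939600+0.920300+0.896400+0.886900))/(1+23/400) = 879/1000 ≈ 0.879000
step 7 [7y] swap r/1=1465/63651: DF=(1 − 1465/63651·(0.989400+0.939600+0.920300+0.896400+0.886900+0.879000))/(1+1465/63651) = 1707/2000 ≈ 0.853500

1 1 4947/5000
2 2 2349/2500
3 3 9203/10000
4 4 2241/2500
5 5 8869/10000
6 6 879/1000
7 7 1707/2000
f(5y,7y) = ((8869/10000)/(1707/2000) − 1)/(2) = 167/8535 ≈ 1.9566%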